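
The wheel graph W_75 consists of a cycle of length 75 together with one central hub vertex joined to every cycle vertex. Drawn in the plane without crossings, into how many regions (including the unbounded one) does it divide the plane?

76

W_75 has V = 75 + 1 = 76 vertices and E = 2·75 = 150 edges.
By Euler's formula F = 2 − V + E = 2 − 76 + 150 = 76.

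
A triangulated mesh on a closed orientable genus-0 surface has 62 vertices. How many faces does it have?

χ = 2 − 2·0 = 2, and every face is a triangle so 3F = 2E.
V − E + F = 2 with E = 3F/2 gives 62 − (3/2 − 1)·F = 2, so F = 120 and E = 180.

120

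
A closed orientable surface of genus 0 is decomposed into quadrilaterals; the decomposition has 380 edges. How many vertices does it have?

192

χ = 2 − 2·0 = 2, and every face is a square so 4F = 2E.
F = 2E/4 = 190. Then V = 2 + E − F = 2 + 380 − 190 = 192.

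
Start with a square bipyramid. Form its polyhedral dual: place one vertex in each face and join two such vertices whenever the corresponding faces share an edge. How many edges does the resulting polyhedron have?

12

The base solid has V = 6, E = 12, F = 8.
The dual swaps V and F and preserves E: V′ = F = 8, E′ = E = 12, F′ = V = 6.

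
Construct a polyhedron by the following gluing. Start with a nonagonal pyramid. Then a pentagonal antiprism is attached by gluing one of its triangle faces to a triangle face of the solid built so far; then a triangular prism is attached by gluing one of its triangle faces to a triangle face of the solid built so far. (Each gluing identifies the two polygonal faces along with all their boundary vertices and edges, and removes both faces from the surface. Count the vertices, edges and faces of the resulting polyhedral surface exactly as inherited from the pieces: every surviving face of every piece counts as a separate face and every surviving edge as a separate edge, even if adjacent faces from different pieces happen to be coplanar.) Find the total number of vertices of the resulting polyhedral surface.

A nonagonal pyramid: V=10, E=18, F=10.
Attach a pentagonal antiprism (V=10, E=20, F=12) along a 3-gon: merge 3 vertices and 3 edges, delete both glued faces → V=17, E=35, F=20.
Attach a triangular prism (V=6, E=9, F=5) along a 3-gon: merge 3 vertices and 3 edges, delete both glued faces → V=20, E=41, F=23.
Check: V − E + F = 20 − 41 + 23 = 2.

20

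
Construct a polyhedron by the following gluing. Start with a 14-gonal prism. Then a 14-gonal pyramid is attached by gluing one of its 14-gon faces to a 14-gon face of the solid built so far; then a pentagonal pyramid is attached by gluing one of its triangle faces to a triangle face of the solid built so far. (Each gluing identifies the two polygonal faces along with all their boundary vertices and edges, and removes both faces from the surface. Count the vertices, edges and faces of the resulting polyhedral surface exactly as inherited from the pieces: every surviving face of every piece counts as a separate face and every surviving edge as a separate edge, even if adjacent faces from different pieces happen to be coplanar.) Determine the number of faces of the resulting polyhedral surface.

33

A 14-gonal prism: V=28, E=42, F=16.
Attach a 14-gonal pyramid (V=15, E=28, F=15) along a 14-gon: merge 14 vertices and 14 edges, delete both glued faces → V=29, E=56, F=29.
Attach a pentagonal pyramid (V=6, E=10, F=6) along a 3-gon: merge 3 vertices and 3 edges, delete both glued faces → V=32, E=63, F=33.
Check: V − E + F = 32 − 63 + 33 = 2.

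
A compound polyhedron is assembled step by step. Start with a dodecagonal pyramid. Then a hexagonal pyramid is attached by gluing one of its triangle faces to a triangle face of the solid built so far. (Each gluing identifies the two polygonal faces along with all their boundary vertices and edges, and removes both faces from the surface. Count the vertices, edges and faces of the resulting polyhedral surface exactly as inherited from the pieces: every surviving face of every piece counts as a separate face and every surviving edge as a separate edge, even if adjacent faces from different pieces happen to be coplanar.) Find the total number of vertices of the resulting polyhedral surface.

A dodecagonal pyramid: V=13, E=24, F=13.
Attach a hexagonal pyramid (V=7, E=12, F=7) along a 3-gon: merge 3 vertices and 3 edges, delete both glued faces → V=17, E=33, F=18.
Check: V − E + F = 17 − 33 + 18 = 2.

17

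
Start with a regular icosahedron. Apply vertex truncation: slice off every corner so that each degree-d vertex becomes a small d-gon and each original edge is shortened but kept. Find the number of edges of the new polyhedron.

The base solid has V = 12, E = 30, F = 20.
Truncation replaces each original edge-end by a new vertex, so V′ = 2E = 60.
Each original edge survives, and each old vertex of degree d contributes d new edges; summing degrees gives Σd = 2E, so E′ = E + 2E = 3E = 90.
Each original face survives and each original vertex becomes one new face: F′ = F + V = 32.

90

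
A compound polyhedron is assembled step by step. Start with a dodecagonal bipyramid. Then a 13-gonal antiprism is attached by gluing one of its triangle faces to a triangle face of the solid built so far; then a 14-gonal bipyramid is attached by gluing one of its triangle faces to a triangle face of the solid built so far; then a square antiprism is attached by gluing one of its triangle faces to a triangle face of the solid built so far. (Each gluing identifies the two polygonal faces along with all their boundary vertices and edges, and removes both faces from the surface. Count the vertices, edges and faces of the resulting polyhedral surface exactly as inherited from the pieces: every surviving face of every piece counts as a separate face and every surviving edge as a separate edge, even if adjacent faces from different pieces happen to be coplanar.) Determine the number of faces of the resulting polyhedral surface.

84

A dodecagonal bipyramid: V=14, E=36, F=24.
Attach a 13-gonal antiprism (V=26, E=52, F=28) along a 3-gon: merge 3 vertices and 3 edges, delete both glued faces → V=37, E=85, F=50.
Attach a 14-gonal bipyramid (V=16, E=42, F=28) along a 3-gon: merge 3 vertices and 3 edges, delete both glued faces → V=50, E=124, F=76.
Attach a square antiprism (V=8, E=16, F=10) along a 3-gon: merge 3 vertices and 3 edges, delete both glued faces → V=55, E=137, F=84.
Check: V − E + F = 55 − 137 + 84 = 2.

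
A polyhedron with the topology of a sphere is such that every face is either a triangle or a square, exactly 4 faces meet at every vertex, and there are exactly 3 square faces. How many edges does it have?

18

Let x be the number of triangles; then F = 3 + x.
Edge–face incidences: 2E = 4·3 + 3·x = 12 + 3x.
Every vertex has degree 4, so 4V = 2E.
Euler: V − E + F = 2 ⇒ (2E)/4 − E + (3 + x) = 2.
Multiply by 8: 2·(2E) − 4·(2E) + 8·(3 + x) = 16, i.e. 24 + 8x − 2·(12 + 3x) = 16.
Collecting terms: 2x = 16, so x = 8.
Then 2E = 12 + 3·8 = 36, so E = 18, V = 2E/4 = 9, F = 3 + 8 = 11.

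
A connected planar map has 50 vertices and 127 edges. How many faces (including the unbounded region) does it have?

Euler's formula for a connected plane graph: V − E + F = 2, so F = 2 − 50 + 127 = 79.

79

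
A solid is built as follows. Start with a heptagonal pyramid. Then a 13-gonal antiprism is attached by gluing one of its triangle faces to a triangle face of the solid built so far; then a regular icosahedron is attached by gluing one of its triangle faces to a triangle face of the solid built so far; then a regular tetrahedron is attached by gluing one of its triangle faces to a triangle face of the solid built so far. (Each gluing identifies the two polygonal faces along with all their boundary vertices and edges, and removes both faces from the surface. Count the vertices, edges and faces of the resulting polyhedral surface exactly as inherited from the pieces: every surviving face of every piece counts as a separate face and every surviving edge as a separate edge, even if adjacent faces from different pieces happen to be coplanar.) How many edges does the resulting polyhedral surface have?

93

A heptagonal pyramid: V=8, E=14, F=8.
Attach a 13-gonal antiprism (V=26, E=52, F=28) along a 3-gon: merge 3 vertices and 3 edges, delete both glued faces → V=31, E=63, F=34.
Attach a regular icosahedron (V=12, E=30, F=20) along a 3-gon: merge 3 vertices and 3 edges, delete both glued faces → V=40, E=90, F=52.
Attach a regular tetrahedron (V=4, E=6, F=4) along a 3-gon: merge 3 vertices and 3 edges, delete both glued faces → V=41, E=93, F=54.
Check: V − E + F = 41 − 93 + 54 = 2.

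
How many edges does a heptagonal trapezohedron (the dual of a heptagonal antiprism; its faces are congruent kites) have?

The n-trapezohedron (dual of the n-antiprism) has V = 2·7 + 2 = 16, E = 4·7 = 28, F = 2·7 = 14.

28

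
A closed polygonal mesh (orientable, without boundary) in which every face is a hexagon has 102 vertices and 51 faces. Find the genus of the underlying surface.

Every face is a hexagon, so 2E = 6·51 = 306, giving E = 153.
χ = V − E + F = 102 − 153 + 51 = 0.
For a closed orientable surface χ = 2 − 2g, so g = (2 − (0))/2 = 1.

1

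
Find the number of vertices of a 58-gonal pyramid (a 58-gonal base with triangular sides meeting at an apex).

A pyramid on an n-gon base has one n-gon and n triangles: V = 58 + 1 = 59, E = 2·58 = 116, F = 58 + 1 = 59.

59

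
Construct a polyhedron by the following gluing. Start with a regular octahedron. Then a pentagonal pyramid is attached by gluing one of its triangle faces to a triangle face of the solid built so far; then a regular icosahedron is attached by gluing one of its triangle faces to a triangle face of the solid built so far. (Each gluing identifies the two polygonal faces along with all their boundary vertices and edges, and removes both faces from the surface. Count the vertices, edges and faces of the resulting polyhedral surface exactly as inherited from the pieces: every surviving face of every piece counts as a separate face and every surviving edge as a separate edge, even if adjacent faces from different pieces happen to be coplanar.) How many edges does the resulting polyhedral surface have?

46

A regular octahedron: V=6, E=12, F=8.
Attach a pentagonal pyramid (V=6, E=10, F=6) along a 3-gon: merge 3 vertices and 3 edges, delete both glued faces → V=9, E=19, F=12.
Attach a regular icosahedron (V=12, E=30, F=20) along a 3-gon: merge 3 vertices and 3 edges, delete both glued faces → V=18, E=46, F=30.
Check: V − E + F = 18 − 46 + 30 = 2.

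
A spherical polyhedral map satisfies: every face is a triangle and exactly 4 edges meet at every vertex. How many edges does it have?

12

Each face has 3 edges and each edge borders two faces, so 2E = 3F.
Each vertex has degree 4, so 4V = 2E and hence V = 3F/4.
Euler: V − E + F = 2 ⇒ (3F/4) − (3F/2) + F = 2.
Multiply by 8: (6 − 12 + 8)F = 16, i.e. 2F = 16.
So F = 8, E = 3·8/2 = 12, V = 3·8/4 = 6.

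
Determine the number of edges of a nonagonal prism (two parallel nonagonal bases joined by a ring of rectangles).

27

A prism on an n-gon has two n-gon bases and n rectangular sides: V = 2·9 = 18, E = 3·9 = 27, F = 9 + 2 = 11.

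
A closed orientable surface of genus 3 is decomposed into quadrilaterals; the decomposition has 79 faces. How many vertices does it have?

75

χ = 2 − 2·3 = -4, and every face is a square so 4F = 2E.
E = 4·79/2 = 158. Then V = -4 + E − F = -4 + 158 − 79 = 75.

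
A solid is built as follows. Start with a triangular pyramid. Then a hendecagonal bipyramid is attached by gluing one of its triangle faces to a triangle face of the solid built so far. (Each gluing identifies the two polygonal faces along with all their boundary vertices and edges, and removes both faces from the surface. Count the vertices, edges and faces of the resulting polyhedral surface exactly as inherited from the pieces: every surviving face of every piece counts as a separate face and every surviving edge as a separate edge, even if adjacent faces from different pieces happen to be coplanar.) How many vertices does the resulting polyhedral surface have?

A triangular pyramid: V=4, E=6, F=4.
Attach a hendecagonal bipyramid (V=13, E=33, F=22) along a 3-gon: merge 3 vertices and 3 edges, delete both glued faces → V=14, E=36, F=24.
Check: V − E + F = 14 − 36 + 24 = 2.

14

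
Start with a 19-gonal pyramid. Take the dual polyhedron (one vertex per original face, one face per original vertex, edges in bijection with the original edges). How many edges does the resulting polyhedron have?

The base solid has V = 20, E = 38, F = 20.
The dual swaps V and F and preserves E: V′ = F = 20, E′ = E = 38, F′ = V = 20.

38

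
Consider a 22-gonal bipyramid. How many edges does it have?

A bipyramid over an n-gon has 2n triangular faces and n + 2 vertices: V = 22 + 2 = 24, E = 3·22 = 66, F = 2·22 = 44.
Check: V − E + F = 24 − 66 + 44 = 2.

66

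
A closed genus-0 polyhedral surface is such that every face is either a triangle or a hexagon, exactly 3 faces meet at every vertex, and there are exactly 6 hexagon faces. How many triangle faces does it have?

4

Let x be the number of triangles; then F = 6 + x.
Edge–face incidences: 2E = 6·6 + 3·x = 36 + 3x.
Every vertex has degree 3, so 3V = 2E.
Euler: V − E + F = 2 ⇒ (2E)/3 − E + (6 + x) = 2.
Multiply by 6: 2·(2E) − 3·(2E) + 6·(6 + x) = 12, i.e. 36 + 6x − (36 + 3x) = 12.
Collecting terms: 3x = 12, so x = 4.
Then 2E = 36 + 3·4 = 48, so E = 24, V = 2E/3 = 16, F = 6 + 4 = 10.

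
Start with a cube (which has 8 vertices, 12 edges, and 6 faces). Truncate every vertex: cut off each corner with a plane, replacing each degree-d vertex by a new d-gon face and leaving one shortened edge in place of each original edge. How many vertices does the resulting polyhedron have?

Truncation replaces each original edge-end by a new vertex, so V′ = 2E = 24.
Each original edge survives, and each old vertex of degree d contributes d new edges; summing degrees gives Σd = 2E, so E′ = E + 2E = 3E = 36.
Each original face survives and each original vertex becomes one new face: F′ = F + V = 14.

24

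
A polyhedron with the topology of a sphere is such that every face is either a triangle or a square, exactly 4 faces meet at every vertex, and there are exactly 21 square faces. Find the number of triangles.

8

Let x be the number of triangles; then F = 21 + x.
Edge–face incidences: 2E = 4·21 + 3·x = 84 + 3x.
Every vertex has degree 4, so 4V = 2E.
Euler: V − E + F = 2 ⇒ (2E)/4 − E + (21 + x) = 2.
Multiply by 8: 2·(2E) − 4·(2E) + 8·(21 + x) = 16, i.e. 168 + 8x − 2·(84 + 3x) = 16.
Collecting terms: 2x = 16, so x = 8.
Then 2E = 84 + 3·8 = 108, so E = 54, V = 2E/4 = 27, F = 21 + 8 = 29.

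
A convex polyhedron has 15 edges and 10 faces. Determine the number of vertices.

7

Here V − E + F = 2.
V = 2 + E − F = 2 + 15 − 10 = 7.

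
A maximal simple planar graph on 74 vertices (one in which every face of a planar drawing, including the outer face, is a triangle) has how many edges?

In a plane triangulation 3F = 2E and V − E + F = 2, so E = 3V − 6 = 3·74 − 6 = 216.

216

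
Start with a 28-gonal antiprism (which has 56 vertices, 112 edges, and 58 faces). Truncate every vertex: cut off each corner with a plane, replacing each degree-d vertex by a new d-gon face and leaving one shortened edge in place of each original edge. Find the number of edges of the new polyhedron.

336

Truncation replaces each original edge-end by a new vertex, so V′ = 2E = 224.
Each original edge survives, and each old vertex of degree d contributes d new edges; summing degrees gives Σd = 2E, so E′ = E + 2E = 3E = 336.
Each original face survives and each original vertex becomes one new face: F′ = F + V = 114.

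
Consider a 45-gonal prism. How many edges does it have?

A prism on an n-gon has two n-gon bases and n rectangular sides: V = 2·45 = 90, E = 3·45 = 135, F = 45 + 2 = 47.

135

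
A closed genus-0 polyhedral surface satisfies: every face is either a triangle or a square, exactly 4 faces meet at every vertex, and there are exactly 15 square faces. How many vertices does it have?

21

Let x be the number of triangles; then F = 15 + x.
Edge–face incidences: 2E = 4·15 + 3·x = 60 + 3x.
Every vertex has degree 4, so 4V = 2E.
Euler: V − E + F = 2 ⇒ (2E)/4 − E + (15 + x) = 2.
Multiply by 8: 2·(2E) − 4·(2E) + 8·(15 + x) = 16, i.e. 120 + 8x − 2·(60 + 3x) = 16.
Collecting terms: 2x = 16, so x = 8.
Then 2E = 60 + 3·8 = 84, so E = 42, V = 2E/4 = 21, F = 15 + 8 = 23.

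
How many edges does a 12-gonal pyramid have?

A pyramid on an n-gon base has one n-gon and n triangles: V = 12 + 1 = 13, E = 2·12 = 24, F = 12 + 1 = 13.

24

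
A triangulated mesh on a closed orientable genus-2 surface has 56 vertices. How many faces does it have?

116

χ = 2 − 2·2 = -2, and every face is a triangle so 3F = 2E.
V − E + F = -2 with E = 3F/2 gives 56 − (3/2 − 1)·F = -2, so F = 116 and E = 174.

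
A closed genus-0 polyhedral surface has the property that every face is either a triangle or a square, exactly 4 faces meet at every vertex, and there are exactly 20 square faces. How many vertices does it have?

Let x be the number of triangles; then F = 20 + x.
Edge–face incidences: 2E = 4·20 + 3·x = 80 + 3x.
Every vertex has degree 4, so 4V = 2E.
Euler: V − E + F = 2 ⇒ (2E)/4 − E + (20 + x) = 2.
Multiply by 8: 2·(2E) − 4·(2E) + 8·(20 + x) = 16, i.e. 160 + 8x − 2·(80 + 3x) = 16.
Collecting terms: 2x = 16, so x = 8.
Then 2E = 80 + 3·8 = 104, so E = 52, V = 2E/4 = 26, F = 20 + 8 = 28.

26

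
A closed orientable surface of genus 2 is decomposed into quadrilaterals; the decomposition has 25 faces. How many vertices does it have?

χ = 2 − 2·2 = -2, and every face is a square so 4F = 2E.
E = 4·25/2 = 50. Then V = -2 + E − F = -2 + 50 − 25 = 23.

23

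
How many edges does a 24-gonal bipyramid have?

A bipyramid over an n-gon has 2n triangular faces and n + 2 vertices: V = 24 + 2 = 26, E = 3·24 = 72, F = 2·24 = 48.

72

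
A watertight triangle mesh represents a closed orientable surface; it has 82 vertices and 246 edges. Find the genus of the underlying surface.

Every face is a triangle and each edge borders two faces, so 3F = 2·246, giving F = 164.
χ = V − E + F = 82 − 246 + 164 = 0.
For a closed orientable surface χ = 2 − 2g, so g = (2 − (0))/2 = 1.

1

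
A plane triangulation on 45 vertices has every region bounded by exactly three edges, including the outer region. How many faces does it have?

In a plane triangulation 3F = 2E and V − E + F = 2, so F = 2V − 4 = 2·45 − 4 = 86.

86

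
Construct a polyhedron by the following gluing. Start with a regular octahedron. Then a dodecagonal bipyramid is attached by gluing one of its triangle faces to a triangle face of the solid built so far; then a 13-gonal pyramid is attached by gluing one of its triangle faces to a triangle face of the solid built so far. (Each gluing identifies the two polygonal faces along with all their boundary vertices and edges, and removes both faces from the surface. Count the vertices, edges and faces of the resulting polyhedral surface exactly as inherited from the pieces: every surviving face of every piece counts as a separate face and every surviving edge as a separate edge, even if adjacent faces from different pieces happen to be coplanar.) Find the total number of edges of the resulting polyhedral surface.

68

A regular octahedron: V=6, E=12, F=8.
Attach a dodecagonal bipyramid (V=14, E=36, F=24) along a 3-gon: merge 3 vertices and 3 edges, delete both glued faces → V=17, E=45, F=30.
Attach a 13-gonal pyramid (V=14, E=26, F=14) along a 3-gon: merge 3 vertices and 3 edges, delete both glued faces → V=28, E=68, F=42.
Check: V − E + F = 28 − 68 + 42 = 2.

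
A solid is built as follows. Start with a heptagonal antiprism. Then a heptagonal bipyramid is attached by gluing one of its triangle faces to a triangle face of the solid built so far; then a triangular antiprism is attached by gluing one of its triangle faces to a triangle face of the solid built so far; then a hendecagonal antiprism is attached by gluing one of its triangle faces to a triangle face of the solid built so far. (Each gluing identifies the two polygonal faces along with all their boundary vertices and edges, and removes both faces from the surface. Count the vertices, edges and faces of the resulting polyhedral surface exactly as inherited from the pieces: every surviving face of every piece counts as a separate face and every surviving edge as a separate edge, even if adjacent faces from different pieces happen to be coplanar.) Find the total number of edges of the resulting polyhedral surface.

96

A heptagonal antiprism: V=14, E=28, F=16.
Attach a heptagonal bipyramid (V=9, E=21, F=14) along a 3-gon: merge 3 vertices and 3 edges, delete both glued faces → V=20, E=46, F=28.
Attach a triangular antiprism (V=6, E=12, F=8) along a 3-gon: merge 3 vertices and 3 edges, delete both glued faces → V=23, E=55, F=34.
Attach a hendecagonal antiprism (V=22, E=44, F=24) along a 3-gon: merge 3 vertices and 3 edges, delete both glued faces → V=42, E=96, F=56.
Check: V − E + F = 42 − 96 + 56 = 2.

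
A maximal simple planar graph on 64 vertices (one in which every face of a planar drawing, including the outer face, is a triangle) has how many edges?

In a plane triangulation 3F = 2E and V − E + F = 2, so E = 3V − 6 = 3·64 − 6 = 186.

186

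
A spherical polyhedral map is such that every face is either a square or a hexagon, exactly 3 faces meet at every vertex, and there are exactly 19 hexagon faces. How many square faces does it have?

6

Let x be the number of squares; then F = 19 + x.
Edge–face incidences: 2E = 6·19 + 4·x = 114 + 4x.
Every vertex has degree 3, so 3V = 2E.
Euler: V − E + F = 2 ⇒ (2E)/3 − E + (19 + x) = 2.
Multiply by 6: 2·(2E) − 3·(2E) + 6·(19 + x) = 12, i.e. 114 + 6x − (114 + 4x) = 12.
Collecting terms: 2x = 12, so x = 6.
Then 2E = 114 + 4·6 = 138, so E = 69, V = 2E/3 = 46, F = 19 + 6 = 25.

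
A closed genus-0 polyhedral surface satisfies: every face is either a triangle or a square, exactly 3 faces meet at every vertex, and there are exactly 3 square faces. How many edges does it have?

Let x be the number of triangles; then F = 3 + x.
Edge–face incidences: 2E = 4·3 + 3·x = 12 + 3x.
Every vertex has degree 3, so 3V = 2E.
Euler: V − E + F = 2 ⇒ (2E)/3 − E + (3 + x) = 2.
Multiply by 6: 2·(2E) − 3·(2E) + 6·(3 + x) = 12, i.e. 18 + 6x − (12 + 3x) = 12.
Collecting terms: 3x + 6 = 12, so 3x = 6, so x = 2.
Then 2E = 12 + 3·2 = 18, so E = 9, V = 2E/3 = 6, F = 3 + 2 = 5.

9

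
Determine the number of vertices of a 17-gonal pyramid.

18

A pyramid on an n-gon base has one n-gon and n triangles: V = 17 + 1 = 18, E = 2·17 = 34, F = 17 + 1 = 18.
Check: V − E + F = 18 − 34 + 18 = 2.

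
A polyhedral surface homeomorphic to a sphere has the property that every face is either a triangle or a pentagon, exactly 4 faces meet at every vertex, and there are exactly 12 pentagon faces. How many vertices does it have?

Let x be the number of triangles; then F = 12 + x.
Edge–face incidences: 2E = 5·12 + 3·x = 60 + 3x.
Every vertex has degree 4, so 4V = 2E.
Euler: V − E + F = 2 ⇒ (2E)/4 − E + (12 + x) = 2.
Multiply by 8: 2·(2E) − 4·(2E) + 8·(12 + x) = 16, i.e. 96 + 8x − 2·(60 + 3x) = 16.
Collecting terms: 2x − 24 = 16, so 2x = 40, so x = 20.
Then 2E = 60 + 3·20 = 120, so E = 60, V = 2E/4 = 30, F = 12 + 20 = 32.

30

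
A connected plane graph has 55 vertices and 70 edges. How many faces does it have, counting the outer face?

17

Euler's formula for a connected plane graph: V − E + F = 2, so F = 2 − 55 + 70 = 17.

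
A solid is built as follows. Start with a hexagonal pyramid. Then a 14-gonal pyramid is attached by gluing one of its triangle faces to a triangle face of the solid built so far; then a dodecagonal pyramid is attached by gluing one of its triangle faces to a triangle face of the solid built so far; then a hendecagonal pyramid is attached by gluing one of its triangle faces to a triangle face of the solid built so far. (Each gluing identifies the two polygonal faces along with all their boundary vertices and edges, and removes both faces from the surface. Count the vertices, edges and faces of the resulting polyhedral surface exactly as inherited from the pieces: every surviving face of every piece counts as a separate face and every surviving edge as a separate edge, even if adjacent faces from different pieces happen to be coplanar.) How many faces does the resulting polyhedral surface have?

41

A hexagonal pyramid: V=7, E=12, F=7.
Attach a 14-gonal pyramid (V=15, E=28, F=15) along a 3-gon: merge 3 vertices and 3 edges, delete both glued faces → V=19, E=37, F=20.
Attach a dodecagonal pyramid (V=13, E=24, F=13) along a 3-gon: merge 3 vertices and 3 edges, delete both glued faces → V=29, E=58, F=31.
Attach a hendecagonal pyramid (V=12, E=22, F=12) along a 3-gon: merge 3 vertices and 3 edges, delete both glued faces → V=38, E=77, F=41.
Check: V − E + F = 38 − 77 + 41 = 2.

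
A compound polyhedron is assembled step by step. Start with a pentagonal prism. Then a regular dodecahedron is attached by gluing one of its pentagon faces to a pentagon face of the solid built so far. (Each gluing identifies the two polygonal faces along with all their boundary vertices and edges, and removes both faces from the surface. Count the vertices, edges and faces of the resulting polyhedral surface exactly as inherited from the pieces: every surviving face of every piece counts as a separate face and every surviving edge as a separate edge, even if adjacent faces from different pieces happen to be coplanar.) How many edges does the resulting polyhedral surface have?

40

A pentagonal prism: V=10, E=15, F=7.
Attach a regular dodecahedron (V=20, E=30, F=12) along a 5-gon: merge 5 vertices and 5 edges, delete both glued faces → V=25, E=40, F=17.
Check: V − E + F = 25 − 40 + 17 = 2.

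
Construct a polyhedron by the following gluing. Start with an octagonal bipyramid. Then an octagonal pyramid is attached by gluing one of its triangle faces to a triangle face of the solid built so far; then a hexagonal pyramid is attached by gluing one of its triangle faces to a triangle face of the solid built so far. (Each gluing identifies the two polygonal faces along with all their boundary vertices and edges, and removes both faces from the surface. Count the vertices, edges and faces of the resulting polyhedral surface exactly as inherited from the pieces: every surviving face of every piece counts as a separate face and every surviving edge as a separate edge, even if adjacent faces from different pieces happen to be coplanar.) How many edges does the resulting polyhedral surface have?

An octagonal bipyramid: V=10, E=24, F=16.
Attach an octagonal pyramid (V=9, E=16, F=9) along a 3-gon: merge 3 vertices and 3 edges, delete both glued faces → V=16, E=37, F=23.
Attach a hexagonal pyramid (V=7, E=12, F=7) along a 3-gon: merge 3 vertices and 3 edges, delete both glued faces → V=20, E=46, F=28.
Check: V − E + F = 20 − 46 + 28 = 2.

46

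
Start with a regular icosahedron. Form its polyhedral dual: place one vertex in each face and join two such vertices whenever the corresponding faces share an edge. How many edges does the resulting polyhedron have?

30

The base solid has V = 12, E = 30, F = 20.
The dual swaps V and F and preserves E: V′ = F = 20, E′ = E = 30, F′ = V = 12.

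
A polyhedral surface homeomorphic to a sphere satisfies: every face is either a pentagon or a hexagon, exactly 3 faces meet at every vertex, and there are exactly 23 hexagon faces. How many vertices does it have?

66

Let x be the number of pentagons; then F = 23 + x.
Edge–face incidences: 2E = 6·23 + 5·x = 138 + 5x.
Every vertex has degree 3, so 3V = 2E.
Euler: V − E + F = 2 ⇒ (2E)/3 − E + (23 + x) = 2.
Multiply by 6: 2·(2E) − 3·(2E) + 6·(23 + x) = 12, i.e. 138 + 6x − (138 + 5x) = 12.
Collecting terms: x = 12.
Then 2E = 138 + 5·12 = 198, so E = 99, V = 2E/3 = 66, F = 23 + 12 = 35.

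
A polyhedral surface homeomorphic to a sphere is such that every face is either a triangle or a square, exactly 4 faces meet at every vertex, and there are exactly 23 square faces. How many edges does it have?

58

Let x be the number of triangles; then F = 23 + x.
Edge–face incidences: 2E = 4·23 + 3·x = 92 + 3x.
Every vertex has degree 4, so 4V = 2E.
Euler: V − E + F = 2 ⇒ (2E)/4 − E + (23 + x) = 2.
Multiply by 8: 2·(2E) − 4·(2E) + 8·(23 + x) = 16, i.e. 184 + 8x − 2·(92 + 3x) = 16.
Collecting terms: 2x = 16, so x = 8.
Then 2E = 92 + 3·8 = 116, so E = 58, V = 2E/4 = 29, F = 23 + 8 = 31.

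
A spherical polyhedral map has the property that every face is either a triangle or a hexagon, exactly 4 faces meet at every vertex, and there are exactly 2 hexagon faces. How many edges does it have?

24

Let x be the number of triangles; then F = 2 + x.
Edge–face incidences: 2E = 6·2 + 3·x = 12 + 3x.
Every vertex has degree 4, so 4V = 2E.
Euler: V − E + F = 2 ⇒ (2E)/4 − E + (2 + x) = 2.
Multiply by 8: 2·(2E) − 4·(2E) + 8·(2 + x) = 16, i.e. 16 + 8x − 2·(12 + 3x) = 16.
Collecting terms: 2x − 8 = 16, so 2x = 24, so x = 12.
Then 2E = 12 + 3·12 = 48, so E = 24, V = 2E/4 = 12, F = 2 + 12 = 14.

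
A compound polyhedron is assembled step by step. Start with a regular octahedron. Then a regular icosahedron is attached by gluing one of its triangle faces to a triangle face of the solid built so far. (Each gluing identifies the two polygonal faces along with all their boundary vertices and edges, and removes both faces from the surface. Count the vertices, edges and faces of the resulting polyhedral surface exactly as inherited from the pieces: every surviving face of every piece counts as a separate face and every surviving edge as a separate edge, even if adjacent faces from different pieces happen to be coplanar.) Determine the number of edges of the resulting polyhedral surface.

39

A regular octahedron: V=6, E=12, F=8.
Attach a regular icosahedron (V=12, E=30, F=20) along a 3-gon: merge 3 vertices and 3 edges, delete both glued faces → V=15, E=39, F=26.
Check: V − E + F = 15 − 39 + 26 = 2.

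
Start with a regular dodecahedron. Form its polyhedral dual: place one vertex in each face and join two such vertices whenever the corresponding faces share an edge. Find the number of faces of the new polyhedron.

20

The base solid has V = 20, E = 30, F = 12.
The dual swaps V and F and preserves E: V′ = F = 12, E′ = E = 30, F′ = V = 20.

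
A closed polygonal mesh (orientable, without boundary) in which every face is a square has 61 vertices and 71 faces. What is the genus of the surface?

6

Every face is a square, so 2E = 4·71 = 284, giving E = 142.
χ = V − E + F = 61 − 142 + 71 = -10.
For a closed orientable surface χ = 2 − 2g, so g = (2 − (-10))/2 = 6.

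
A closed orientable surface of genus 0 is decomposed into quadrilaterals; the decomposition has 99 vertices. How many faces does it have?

χ = 2 − 2·0 = 2, and every face is a square so 4F = 2E.
V − E + F = 2 with E = 4F/2 gives 99 − (4/2 − 1)·F = 2, so F = 97 and E = 194.

97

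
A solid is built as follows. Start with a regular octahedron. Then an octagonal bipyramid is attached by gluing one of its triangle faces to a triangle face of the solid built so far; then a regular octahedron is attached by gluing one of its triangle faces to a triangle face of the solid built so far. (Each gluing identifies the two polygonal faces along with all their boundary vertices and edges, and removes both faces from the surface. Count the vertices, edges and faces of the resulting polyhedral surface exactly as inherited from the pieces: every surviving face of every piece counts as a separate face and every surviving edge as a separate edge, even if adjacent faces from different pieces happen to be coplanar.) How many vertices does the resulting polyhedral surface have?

A regular octahedron: V=6, E=12, F=8.
Attach an octagonal bipyramid (V=10, E=24, F=16) along a 3-gon: merge 3 vertices and 3 edges, delete both glued faces → V=13, E=33, F=22.
Attach a regular octahedron (V=6, E=12, F=8) along a 3-gon: merge 3 vertices and 3 edges, delete both glued faces → V=16, E=42, F=28.
Check: V − E + F = 16 − 42 + 28 = 2.

16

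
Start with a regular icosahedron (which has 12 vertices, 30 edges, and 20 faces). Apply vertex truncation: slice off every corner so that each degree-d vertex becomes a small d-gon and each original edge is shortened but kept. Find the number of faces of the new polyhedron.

Truncation replaces each original edge-end by a new vertex, so V′ = 2E = 60.
Each original edge survives, and each old vertex of degree d contributes d new edges; summing degrees gives Σd = 2E, so E′ = E + 2E = 3E = 90.
Each original face survives and each original vertex becomes one new face: F′ = F + V = 32.

32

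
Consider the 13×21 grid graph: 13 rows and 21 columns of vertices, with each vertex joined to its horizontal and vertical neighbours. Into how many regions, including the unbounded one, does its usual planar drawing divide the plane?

The grid has V = 13·21 = 273 vertices and E = 13·20 + 21·12 = 512 edges.
F = 2 − V + E = 2 − 273 + 512 = 241.

241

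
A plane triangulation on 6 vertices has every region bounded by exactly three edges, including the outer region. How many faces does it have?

In a plane triangulation 3F = 2E and V − E + F = 2, so F = 2V − 4 = 2·6 − 4 = 8.

8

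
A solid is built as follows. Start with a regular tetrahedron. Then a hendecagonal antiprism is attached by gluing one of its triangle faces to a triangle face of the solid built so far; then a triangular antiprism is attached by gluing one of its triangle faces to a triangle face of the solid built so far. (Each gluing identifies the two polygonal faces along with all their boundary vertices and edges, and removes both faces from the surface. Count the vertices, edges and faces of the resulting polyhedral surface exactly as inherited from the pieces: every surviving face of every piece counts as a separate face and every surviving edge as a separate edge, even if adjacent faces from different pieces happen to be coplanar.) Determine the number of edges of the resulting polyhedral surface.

A regular tetrahedron: V=4, E=6, F=4.
Attach a hendecagonal antiprism (V=22, E=44, F=24) along a 3-gon: merge 3 vertices and 3 edges, delete both glued faces → V=23, E=47, F=26.
Attach a triangular antiprism (V=6, E=12, F=8) along a 3-gon: merge 3 vertices and 3 edges, delete both glued faces → V=26, E=56, F=32.
Check: V − E + F = 26 − 56 + 32 = 2.

56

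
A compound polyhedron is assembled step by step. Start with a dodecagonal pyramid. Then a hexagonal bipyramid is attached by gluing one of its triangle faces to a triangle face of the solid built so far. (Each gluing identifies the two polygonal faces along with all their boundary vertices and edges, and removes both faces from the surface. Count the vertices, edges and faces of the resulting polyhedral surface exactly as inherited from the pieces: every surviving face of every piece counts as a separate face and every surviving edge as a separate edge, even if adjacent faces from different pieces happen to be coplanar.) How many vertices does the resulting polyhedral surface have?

A dodecagonal pyramid: V=13, E=24, F=13.
Attach a hexagonal bipyramid (V=8, E=18, F=12) along a 3-gon: merge 3 vertices and 3 edges, delete both glued faces → V=18, E=39, F=23.
Check: V − E + F = 18 − 39 + 23 = 2.

18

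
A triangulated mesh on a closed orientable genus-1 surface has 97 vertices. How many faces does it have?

χ = 2 − 2·1 = 0, and every face is a triangle so 3F = 2E.
V − E + F = 0 with E = 3F/2 gives 97 − (3/2 − 1)·F = 0, so F = 194 and E = 291.

194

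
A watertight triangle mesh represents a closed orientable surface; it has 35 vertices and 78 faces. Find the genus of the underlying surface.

3

Every face is a triangle, so 2E = 3·78 = 234, giving E = 117.
χ = V − E + F = 35 − 117 + 78 = -4.
For a closed orientable surface χ = 2 − 2g, so g = (2 − (-4))/2 = 3.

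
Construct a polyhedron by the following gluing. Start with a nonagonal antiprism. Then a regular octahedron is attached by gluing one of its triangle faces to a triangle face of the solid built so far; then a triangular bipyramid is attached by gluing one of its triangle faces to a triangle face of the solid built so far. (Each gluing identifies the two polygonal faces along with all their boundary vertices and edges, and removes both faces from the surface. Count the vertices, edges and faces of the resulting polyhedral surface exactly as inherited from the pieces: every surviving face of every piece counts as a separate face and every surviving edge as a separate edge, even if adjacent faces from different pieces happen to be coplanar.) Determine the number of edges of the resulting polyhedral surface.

A nonagonal antiprism: V=18, E=36, F=20.
Attach a regular octahedron (V=6, E=12, F=8) along a 3-gon: merge 3 vertices and 3 edges, delete both glued faces → V=21, E=45, F=26.
Attach a triangular bipyramid (V=5, E=9, F=6) along a 3-gon: merge 3 vertices and 3 edges, delete both glued faces → V=23, E=51, F=30.
Check: V − E + F = 23 − 51 + 30 = 2.

51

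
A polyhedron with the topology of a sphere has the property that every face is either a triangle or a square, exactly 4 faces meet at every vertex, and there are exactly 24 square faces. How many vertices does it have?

30

Let x be the number of triangles; then F = 24 + x.
Edge–face incidences: 2E = 4·24 + 3·x = 96 + 3x.
Every vertex has degree 4, so 4V = 2E.
Euler: V − E + F = 2 ⇒ (2E)/4 − E + (24 + x) = 2.
Multiply by 8: 2·(2E) − 4·(2E) + 8·(24 + x) = 16, i.e. 192 + 8x − 2·(96 + 3x) = 16.
Collecting terms: 2x = 16, so x = 8.
Then 2E = 96 + 3·8 = 120, so E = 60, V = 2E/4 = 30, F = 24 + 8 = 32.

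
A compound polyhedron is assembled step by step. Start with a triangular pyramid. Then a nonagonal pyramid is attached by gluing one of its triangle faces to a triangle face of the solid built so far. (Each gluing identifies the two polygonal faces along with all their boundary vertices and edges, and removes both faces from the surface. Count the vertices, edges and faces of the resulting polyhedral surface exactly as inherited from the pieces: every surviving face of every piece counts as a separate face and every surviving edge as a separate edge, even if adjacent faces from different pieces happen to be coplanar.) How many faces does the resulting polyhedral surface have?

12

A triangular pyramid: V=4, E=6, F=4.
Attach a nonagonal pyramid (V=10, E=18, F=10) along a 3-gon: merge 3 vertices and 3 edges, delete both glued faces → V=11, E=21, F=12.
Check: V − E + F = 11 − 21 + 12 = 2.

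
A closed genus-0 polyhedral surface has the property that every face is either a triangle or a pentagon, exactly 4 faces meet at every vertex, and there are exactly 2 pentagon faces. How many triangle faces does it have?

Let x be the number of triangles; then F = 2 + x.
Edge–face incidences: 2E = 5·2 + 3·x = 10 + 3x.
Every vertex has degree 4, so 4V = 2E.
Euler: V − E + F = 2 ⇒ (2E)/4 − E + (2 + x) = 2.
Multiply by 8: 2·(2E) − 4·(2E) + 8·(2 + x) = 16, i.e. 16 + 8x − 2·(10 + 3x) = 16.
Collecting terms: 2x − 4 = 16, so 2x = 20, so x = 10.
Then 2E = 10 + 3·10 = 40, so E = 20, V = 2E/4 = 10, F = 2 + 10 = 12.

10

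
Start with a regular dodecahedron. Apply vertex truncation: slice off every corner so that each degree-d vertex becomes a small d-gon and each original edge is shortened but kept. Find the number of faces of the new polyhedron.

The base solid has V = 20, E = 30, F = 12.
Truncation replaces each original edge-end by a new vertex, so V′ = 2E = 60.
Each original edge survives, and each old vertex of degree d contributes d new edges; summing degrees gives Σd = 2E, so E′ = E + 2E = 3E = 90.
Each original face survives and each original vertex becomes one new face: F′ = F + V = 32.

32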